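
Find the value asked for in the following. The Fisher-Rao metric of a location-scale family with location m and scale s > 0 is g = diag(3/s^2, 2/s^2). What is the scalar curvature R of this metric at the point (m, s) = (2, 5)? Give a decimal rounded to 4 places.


The metric has the form g = (A dm^2 + B ds^2)/s^2 with A = 3, B = 2.
Substitute u = sqrt(A/B)*m: g = B*(du^2 + ds^2)/s^2, i.e. B times the
Poincare upper half-plane metric, which has constant Gaussian curvature -1.
Scaling a 2D metric by a constant c divides the Gaussian curvature by c,
so K = -1/B = -1/(2) = -0.5000 everywhere (the point (m, s) = (2, 5) is irrelevant:
the curvature is constant).
Scalar curvature in dimension 2: R = 2K = -2/(2) = -1.0000.

-1.0000


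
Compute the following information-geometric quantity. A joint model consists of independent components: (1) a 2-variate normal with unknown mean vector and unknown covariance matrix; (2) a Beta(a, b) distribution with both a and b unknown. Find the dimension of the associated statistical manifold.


The dimension of a statistical manifold equals the number of free
(independent) real parameters of the model. For a product of independent
blocks the parameter counts add.
- 2-variate normal: 2 (mean) + 2*3/2 = 3 (symmetric covariance) = 5.
- Beta (a, b): 2.
Total = 5 + 2 = 7.
Dimension = 7

7


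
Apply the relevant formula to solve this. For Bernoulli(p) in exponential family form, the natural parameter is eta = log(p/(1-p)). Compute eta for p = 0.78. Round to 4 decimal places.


Natural parameter for Bernoulli: eta = log(p/(1-p)).
p = 0.78, 1-p = 0.22.
p/(1-p) = 3.545455.
eta = log(3.545455) = 1.2657

1.2657


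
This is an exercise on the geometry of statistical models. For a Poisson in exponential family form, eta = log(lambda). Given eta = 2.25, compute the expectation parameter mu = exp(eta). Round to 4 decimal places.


Expectation parameter for Poisson exponential family:
mu = exp(eta).
eta = 2.25.
mu = exp(2.25) = 9.4877

9.4877


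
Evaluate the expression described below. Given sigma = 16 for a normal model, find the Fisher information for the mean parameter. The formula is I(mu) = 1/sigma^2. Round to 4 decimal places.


The Fisher information for the mean of a normal distribution is I(mu) = 1/sigma^2.
sigma = 16, so sigma^2 = 256.
I(mu) = 1/256 = 0.0039

0.0039


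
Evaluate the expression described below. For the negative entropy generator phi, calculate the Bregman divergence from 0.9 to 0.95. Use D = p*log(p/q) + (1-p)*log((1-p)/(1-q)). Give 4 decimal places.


Bregman divergence with negative entropy generator:
D = p*log(p/q) + (1-p)*log((1-p)/(1-q)).
p = 0.9, q = 0.95.
p*log(p/q) = 0.9*log(0.9/0.95) = -0.04866.
(1-p)*log((1-p)/(1-q)) = 0.1*log(0.1/0.05) = 0.069315.
D = -0.04866 + 0.069315 = 0.0207

0.0207


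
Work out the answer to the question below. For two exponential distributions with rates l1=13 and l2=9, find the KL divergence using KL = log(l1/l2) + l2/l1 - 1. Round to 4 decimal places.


KL divergence for exponential family:
KL = log(l1/l2) + l2/l1 - 1.
log(13/9) = 0.367725.
9/13 = 0.692308.
KL = 0.367725 + 0.692308 - 1 = 0.0600

0.0600


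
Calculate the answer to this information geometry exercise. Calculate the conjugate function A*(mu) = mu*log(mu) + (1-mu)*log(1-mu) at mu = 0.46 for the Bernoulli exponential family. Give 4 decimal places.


Legendre transform for Bernoulli:
A*(mu) = mu*log(mu) + (1-mu)*log(1-mu).
mu = 0.46, 1-mu = 0.54.
mu*log(mu) = 0.46*log(0.46) = -0.357203.
(1-mu)*log(1-mu) = 0.54*log(0.54) = -0.332741.
A* = -0.357203 + -0.332741 = -0.6899

-0.6899


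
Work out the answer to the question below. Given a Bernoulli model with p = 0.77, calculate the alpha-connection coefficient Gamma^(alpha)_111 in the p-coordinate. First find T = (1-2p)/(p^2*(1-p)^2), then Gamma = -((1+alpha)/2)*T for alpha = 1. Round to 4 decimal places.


Skewness (Amari-Chentsov) tensor: T = (1-2p)/(p^2*(1-p)^2).
p = 0.77, 1-2p = -0.54, p^2 = 0.5929, (1-p)^2 = 0.0529.
T = -0.54/(0.5929 * 0.0529) = -17.216967.
In the p-coordinate, Gamma^(alpha) = Gamma^(0) - (alpha/2)*T with Gamma^(0) = (1/2)*g'(p) = -T/2,
so Gamma^(alpha) = -((1+alpha)/2)*T.
alpha = 1, -(1+alpha)/2 = -1.0.
Gamma = -1.0 * -17.216967 = 17.2170

17.2170


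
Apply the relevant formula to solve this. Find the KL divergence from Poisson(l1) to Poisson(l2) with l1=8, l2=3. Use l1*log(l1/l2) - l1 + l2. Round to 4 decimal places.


KL divergence for Poisson:
KL = l1*log(l1/l2) - l1 + l2.
l1 = 8, l2 = 3.
log(8/3) = 0.980829.
l1*log(l1/l2) = 8 * 0.980829 = 7.846634.
KL = 7.846634 - 8 + 3 = 2.8466

2.8466


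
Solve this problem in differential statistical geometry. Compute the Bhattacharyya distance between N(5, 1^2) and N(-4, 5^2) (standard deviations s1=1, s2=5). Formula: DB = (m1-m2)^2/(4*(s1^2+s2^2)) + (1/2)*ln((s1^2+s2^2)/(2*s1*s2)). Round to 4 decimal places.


Bhattacharyya distance between two Gaussians:
DB = (m1-m2)^2/(4*(s1^2+s2^2)) + (1/2)*ln((s1^2+s2^2)/(2*s1*s2)).
(m1-m2)^2 = (9)^2 = 81.
s1^2+s2^2 = 1 + 25 = 26.
term1 = 81/104 = 0.778846.
term2 = 0.5*ln(26/10.0) = 0.477756.
DB = 0.778846 + 0.477756 = 1.2566

1.2566


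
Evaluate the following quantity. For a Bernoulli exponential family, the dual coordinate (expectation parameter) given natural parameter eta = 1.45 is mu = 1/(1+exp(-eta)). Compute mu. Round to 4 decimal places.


Dual coordinate (expectation parameter) for Bernoulli:
mu = 1/(1+exp(-eta)).
eta = 1.45.
exp(-eta) = exp(-1.45) = 0.23457.
mu = 1/(1+0.23457) = 0.8100

0.8100


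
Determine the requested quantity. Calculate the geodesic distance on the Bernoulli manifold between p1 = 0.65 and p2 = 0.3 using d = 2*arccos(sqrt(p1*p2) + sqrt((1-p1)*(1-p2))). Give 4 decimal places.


Geodesic distance on Bernoulli manifold:
d(p1,p2) = 2*arccos(sqrt(p1*p2) + sqrt((1-p1)*(1-p2))).
sqrt(p1*p2) = sqrt(0.65*0.3) = 0.441588.
sqrt((1-p1)*(1-p2)) = sqrt(0.35*0.7) = 0.494975.
arg = 0.441588 + 0.494975 = 0.936563.
d = 2*arccos(0.936563) = 0.7162

0.7162


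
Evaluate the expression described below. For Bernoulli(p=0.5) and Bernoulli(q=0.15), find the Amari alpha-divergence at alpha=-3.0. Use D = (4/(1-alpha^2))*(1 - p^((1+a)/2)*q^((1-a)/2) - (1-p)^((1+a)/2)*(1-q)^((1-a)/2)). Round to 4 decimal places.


Amari alpha-divergence:
D = (4/(1-alpha^2))*(1 - p^((1+a)/2)*q^((1-a)/2) - (1-p)^((1+a)/2)*(1-q)^((1-a)/2)).
alpha = -3.0, p = 0.5, q = 0.15.
e1 = (1+alpha)/2 = -1.0, e2 = (1-alpha)/2 = 2.0.
t1 = p^e1 * q^e2 = 0.5^-1.0 * 0.15^2.0 = 0.045.
t2 = (1-p)^e1 * (1-q)^e2 = 0.5^-1.0 * 0.85^2.0 = 1.445.
4/(1-alpha^2) = -0.5.
D = -0.5*(1 - 0.045 - 1.445) = 0.2450

0.2450


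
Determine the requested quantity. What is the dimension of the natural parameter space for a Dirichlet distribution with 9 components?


Exponential family dimension calculation:
Dirichlet with 9 components has 9 natural parameters.

9


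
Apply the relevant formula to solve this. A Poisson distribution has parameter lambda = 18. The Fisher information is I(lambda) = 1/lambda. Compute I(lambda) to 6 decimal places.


Fisher information for Poisson: I(lambda) = 1/lambda.
lambda = 18.
I(lambda) = 1/18 = 0.055556

0.055556


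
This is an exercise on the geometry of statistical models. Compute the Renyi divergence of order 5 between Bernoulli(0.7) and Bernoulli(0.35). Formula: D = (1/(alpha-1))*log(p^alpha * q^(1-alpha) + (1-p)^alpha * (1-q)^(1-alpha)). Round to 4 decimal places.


Renyi divergence of order alpha between Bernoulli distributions:
D = (1/(alpha-1))*log(p^alpha * q^(1-alpha) + (1-p)^alpha * (1-q)^(1-alpha)).
alpha = 5, p = 0.7, q = 0.35.
p^alpha * q^(1-alpha) = 0.7^5 * 0.35^-4 = 11.2.
(1-p)^alpha * (1-q)^(1-alpha) = 0.3^5 * 0.65^-4 = 0.013613.
sum = 11.2 + 0.013613 = 11.213613.
D = (1/4)*log(11.213613) = 0.6043

0.6043


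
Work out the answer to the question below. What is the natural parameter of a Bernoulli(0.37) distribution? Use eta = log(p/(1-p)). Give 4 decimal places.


Natural parameter for Bernoulli: eta = log(p/(1-p)).
p = 0.37, 1-p = 0.63.
p/(1-p) = 0.587302.
eta = log(0.587302) = -0.5322

-0.5322


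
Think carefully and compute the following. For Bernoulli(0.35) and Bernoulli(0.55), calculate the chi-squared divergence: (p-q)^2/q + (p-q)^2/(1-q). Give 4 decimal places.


Chi-squared divergence between Bernoulli distributions:
chi^2 = (p-q)^2/q + (p-q)^2/(1-q).
p = 0.35, q = 0.55, p-q = -0.2.
(p-q)^2 = 0.04.
term1 = 0.04/0.55 = 0.072727.
term2 = 0.04/0.45 = 0.088889.
chi^2 = 0.072727 + 0.088889 = 0.1616

0.1616


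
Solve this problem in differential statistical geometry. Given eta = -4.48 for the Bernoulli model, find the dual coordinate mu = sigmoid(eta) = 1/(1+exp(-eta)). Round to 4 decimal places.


Dual coordinate (expectation parameter) for Bernoulli:
mu = 1/(1+exp(-eta)).
eta = -4.48.
exp(-eta) = exp(4.48) = 88.234673.
mu = 1/(1+88.234673) = 0.0112

0.0112


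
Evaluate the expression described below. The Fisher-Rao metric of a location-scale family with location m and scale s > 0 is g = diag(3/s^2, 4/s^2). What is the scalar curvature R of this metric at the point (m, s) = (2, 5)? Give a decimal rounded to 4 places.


The metric has the form g = (A dm^2 + B ds^2)/s^2 with A = 3, B = 4.
Substitute u = sqrt(A/B)*m: g = B*(du^2 + ds^2)/s^2, i.e. B times the
Poincare upper half-plane metric, which has constant Gaussian curvature -1.
Scaling a 2D metric by a constant c divides the Gaussian curvature by c,
so K = -1/B = -1/(4) = -0.2500 everywhere (the point (m, s) = (2, 5) is irrelevant:
the curvature is constant).
Scalar curvature in dimension 2: R = 2K = -2/(4) = -0.5000.

-0.5000


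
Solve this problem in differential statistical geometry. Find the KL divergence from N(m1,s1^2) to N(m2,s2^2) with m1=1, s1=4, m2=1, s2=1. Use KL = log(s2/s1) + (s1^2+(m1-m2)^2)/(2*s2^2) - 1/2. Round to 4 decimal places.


KL divergence between normal distributions:
KL = log(s2/s1) + (s1^2 + (m1-m2)^2)/(2*s2^2) - 1/2.
log(1/4) = -1.386294.
(4^2 + (1-1)^2)/(2*1^2) = (16 + 0)/2 = 8.0.
KL = -1.386294 + 8.0 - 0.5 = 6.1137

6.1137


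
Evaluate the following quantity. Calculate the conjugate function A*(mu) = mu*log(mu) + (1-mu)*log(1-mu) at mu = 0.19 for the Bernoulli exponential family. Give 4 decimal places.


Legendre transform for Bernoulli:
A*(mu) = mu*log(mu) + (1-mu)*log(1-mu).
mu = 0.19, 1-mu = 0.81.
mu*log(mu) = 0.19*log(0.19) = -0.315539.
(1-mu)*log(1-mu) = 0.81*log(0.81) = -0.170684.
A* = -0.315539 + -0.170684 = -0.4862

-0.4862


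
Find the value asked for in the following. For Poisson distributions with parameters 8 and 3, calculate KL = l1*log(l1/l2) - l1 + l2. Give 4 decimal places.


KL divergence for Poisson:
KL = l1*log(l1/l2) - l1 + l2.
l1 = 8, l2 = 3.
log(8/3) = 0.980829.
l1*log(l1/l2) = 8 * 0.980829 = 7.846634.
KL = 7.846634 - 8 + 3 = 2.8466

2.8466


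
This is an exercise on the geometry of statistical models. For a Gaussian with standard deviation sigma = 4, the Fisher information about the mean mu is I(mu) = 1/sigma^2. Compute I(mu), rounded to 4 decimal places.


The Fisher information for the mean of a normal distribution is I(mu) = 1/sigma^2.
sigma = 4, so sigma^2 = 16.
I(mu) = 1/16 = 0.0625

0.0625


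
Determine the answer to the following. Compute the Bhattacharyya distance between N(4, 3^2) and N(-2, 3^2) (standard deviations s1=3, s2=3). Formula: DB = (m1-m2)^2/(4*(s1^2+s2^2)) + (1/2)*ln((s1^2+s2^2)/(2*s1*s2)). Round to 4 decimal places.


Bhattacharyya distance between two Gaussians:
DB = (m1-m2)^2/(4*(s1^2+s2^2)) + (1/2)*ln((s1^2+s2^2)/(2*s1*s2)).
(m1-m2)^2 = (6)^2 = 36.
s1^2+s2^2 = 9 + 9 = 18.
term1 = 36/72 = 0.5.
term2 = 0.5*ln(18/18.0) = 0.0.
DB = 0.5 + 0.0 = 0.5000

0.5000


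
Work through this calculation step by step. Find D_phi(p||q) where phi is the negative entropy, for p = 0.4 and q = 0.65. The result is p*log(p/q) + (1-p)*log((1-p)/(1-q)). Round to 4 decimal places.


Bregman divergence with negative entropy generator:
D = p*log(p/q) + (1-p)*log((1-p)/(1-q)).
p = 0.4, q = 0.65.
p*log(p/q) = 0.4*log(0.4/0.65) = -0.194203.
(1-p)*log((1-p)/(1-q)) = 0.6*log(0.6/0.35) = 0.323398.
D = -0.194203 + 0.323398 = 0.1292

0.1292


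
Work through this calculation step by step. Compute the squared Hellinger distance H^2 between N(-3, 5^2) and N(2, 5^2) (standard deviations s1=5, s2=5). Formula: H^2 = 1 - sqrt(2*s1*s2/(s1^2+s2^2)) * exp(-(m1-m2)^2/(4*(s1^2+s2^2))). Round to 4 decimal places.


Squared Hellinger distance for Gaussians:
H^2 = 1 - sqrt(2*s1*s2/(s1^2+s2^2)) * exp(-(m1-m2)^2/(4*(s1^2+s2^2))).
s1^2 = 25, s2^2 = 25, s1^2+s2^2 = 50.
sqrt(2*5*5/(50)) = 1.0.
(m1-m2)^2 = (-5)^2 = 25.
exp(-25/(4*50)) = exp(-0.125) = 0.882497.
H^2 = 1 - 1.0*0.882497 = 0.1175

0.1175


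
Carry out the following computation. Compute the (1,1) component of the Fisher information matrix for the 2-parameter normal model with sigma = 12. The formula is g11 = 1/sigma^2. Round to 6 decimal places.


For the 2-parameter normal family, the Fisher metric has:
  g11 = 1/sigma^2, g22 = 2/sigma^2.
sigma = 12, sigma^2 = 144.
g11 = 0.006944

0.006944


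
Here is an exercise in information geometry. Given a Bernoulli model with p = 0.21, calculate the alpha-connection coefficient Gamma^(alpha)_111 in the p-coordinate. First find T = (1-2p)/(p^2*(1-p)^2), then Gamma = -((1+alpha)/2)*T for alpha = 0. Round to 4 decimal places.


Skewness (Amari-Chentsov) tensor: T = (1-2p)/(p^2*(1-p)^2).
p = 0.21, 1-2p = 0.58, p^2 = 0.0441, (1-p)^2 = 0.6241.
T = 0.58/(0.0441 * 0.6241) = 21.07343.
In the p-coordinate, Gamma^(alpha) = Gamma^(0) - (alpha/2)*T with Gamma^(0) = (1/2)*g'(p) = -T/2,
so Gamma^(alpha) = -((1+alpha)/2)*T.
alpha = 0, -(1+alpha)/2 = -0.5.
Gamma = -0.5 * 21.07343 = -10.5367

-10.5367


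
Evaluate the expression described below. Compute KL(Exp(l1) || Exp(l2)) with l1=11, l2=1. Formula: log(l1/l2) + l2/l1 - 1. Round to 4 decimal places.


KL divergence for exponential family:
KL = log(l1/l2) + l2/l1 - 1.
log(11/1) = 2.397895.
1/11 = 0.090909.
KL = 2.397895 + 0.090909 - 1 = 1.4888

1.4888


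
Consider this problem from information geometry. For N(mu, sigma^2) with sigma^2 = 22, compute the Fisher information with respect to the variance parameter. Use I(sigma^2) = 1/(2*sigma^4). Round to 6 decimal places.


Fisher information for variance: I(sigma^2) = 1/(2*sigma^4).
sigma^2 = 22, so sigma^4 = 484.
I = 1/(2*484) = 1/968 = 0.001033

0.001033


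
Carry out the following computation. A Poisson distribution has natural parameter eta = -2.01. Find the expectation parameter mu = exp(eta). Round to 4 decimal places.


Expectation parameter for Poisson exponential family:
mu = exp(eta).
eta = -2.01.
mu = exp(-2.01) = 0.1340

0.1340


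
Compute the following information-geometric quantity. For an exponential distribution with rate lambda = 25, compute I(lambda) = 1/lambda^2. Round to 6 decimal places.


Fisher information for exponential: I(lambda) = 1/lambda^2.
lambda = 25, lambda^2 = 625.
I = 1/625 = 0.001600

0.001600


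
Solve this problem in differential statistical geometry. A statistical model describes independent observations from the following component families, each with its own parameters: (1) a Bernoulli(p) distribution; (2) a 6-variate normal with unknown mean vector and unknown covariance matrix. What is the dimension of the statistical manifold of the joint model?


The dimension of a statistical manifold equals the number of free
(independent) real parameters of the model. For a product of independent
blocks the parameter counts add.
- Bernoulli (p): 1.
- 6-variate normal: 6 (mean) + 6*7/2 = 21 (symmetric covariance) = 27.
Total = 1 + 27 = 28.
Dimension = 28

28


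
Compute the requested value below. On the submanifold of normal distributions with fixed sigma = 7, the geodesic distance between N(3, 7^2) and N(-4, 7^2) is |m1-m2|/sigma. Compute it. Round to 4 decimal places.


On the fixed-variance normal subfamily, geodesic distance = |m1-m2|/sigma.
|3 - -4| = 7.
sigma = 7.
d = 7/7 = 1.0000

1.0000


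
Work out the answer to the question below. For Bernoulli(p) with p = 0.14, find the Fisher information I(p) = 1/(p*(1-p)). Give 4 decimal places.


For Bernoulli(p), Fisher information is I(p) = 1/(p*(1-p)).
p = 0.14, 1-p = 0.86.
p*(1-p) = 0.1204.
I(p) = 1/0.1204 = 8.3056

8.3056


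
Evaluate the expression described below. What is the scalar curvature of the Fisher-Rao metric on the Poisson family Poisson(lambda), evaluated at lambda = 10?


This family has a single free parameter, so its statistical manifold
is 1-dimensional. The Riemann curvature tensor of any 1-dimensional
Riemannian manifold vanishes identically, so R = 0.

0


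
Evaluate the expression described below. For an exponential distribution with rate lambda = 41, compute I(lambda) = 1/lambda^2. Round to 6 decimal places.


Fisher information for exponential: I(lambda) = 1/lambda^2.
lambda = 41, lambda^2 = 1681.
I = 1/1681 = 0.000595

0.000595


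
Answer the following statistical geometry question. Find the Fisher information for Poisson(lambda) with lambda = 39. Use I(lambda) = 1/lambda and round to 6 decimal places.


Fisher information for Poisson: I(lambda) = 1/lambda.
lambda = 39.
I(lambda) = 1/39 = 0.025641

0.025641


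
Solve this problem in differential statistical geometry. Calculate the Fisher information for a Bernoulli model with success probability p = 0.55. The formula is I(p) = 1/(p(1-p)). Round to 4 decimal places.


For Bernoulli(p), Fisher information is I(p) = 1/(p*(1-p)).
p = 0.55, 1-p = 0.45.
p*(1-p) = 0.2475.
I(p) = 1/0.2475 = 4.0404

4.0404


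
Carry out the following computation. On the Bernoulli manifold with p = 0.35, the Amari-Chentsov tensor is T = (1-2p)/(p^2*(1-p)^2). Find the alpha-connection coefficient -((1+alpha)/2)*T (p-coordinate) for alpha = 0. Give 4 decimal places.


Skewness (Amari-Chentsov) tensor: T = (1-2p)/(p^2*(1-p)^2).
p = 0.35, 1-2p = 0.3, p^2 = 0.1225, (1-p)^2 = 0.4225.
T = 0.3/(0.1225 * 0.4225) = 5.796401.
In the p-coordinate, Gamma^(alpha) = Gamma^(0) - (alpha/2)*T with Gamma^(0) = (1/2)*g'(p) = -T/2,
so Gamma^(alpha) = -((1+alpha)/2)*T.
alpha = 0, -(1+alpha)/2 = -0.5.
Gamma = -0.5 * 5.796401 = -2.8982

-2.8982


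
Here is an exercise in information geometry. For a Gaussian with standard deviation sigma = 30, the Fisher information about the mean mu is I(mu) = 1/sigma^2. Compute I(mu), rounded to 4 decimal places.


The Fisher information for the mean of a normal distribution is I(mu) = 1/sigma^2.
sigma = 30, so sigma^2 = 900.
I(mu) = 1/900 = 0.0011

0.0011


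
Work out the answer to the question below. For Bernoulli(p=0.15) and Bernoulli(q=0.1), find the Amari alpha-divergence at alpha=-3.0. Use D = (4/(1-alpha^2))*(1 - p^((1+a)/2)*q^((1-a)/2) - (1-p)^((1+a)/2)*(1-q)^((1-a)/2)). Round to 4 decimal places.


Amari alpha-divergence:
D = (4/(1-alpha^2))*(1 - p^((1+a)/2)*q^((1-a)/2) - (1-p)^((1+a)/2)*(1-q)^((1-a)/2)).
alpha = -3.0, p = 0.15, q = 0.1.
e1 = (1+alpha)/2 = -1.0, e2 = (1-alpha)/2 = 2.0.
t1 = p^e1 * q^e2 = 0.15^-1.0 * 0.1^2.0 = 0.066667.
t2 = (1-p)^e1 * (1-q)^e2 = 0.85^-1.0 * 0.9^2.0 = 0.952941.
4/(1-alpha^2) = -0.5.
D = -0.5*(1 - 0.066667 - 0.952941) = 0.0098

0.0098


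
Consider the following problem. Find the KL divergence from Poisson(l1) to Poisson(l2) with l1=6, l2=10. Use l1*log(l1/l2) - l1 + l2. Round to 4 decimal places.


KL divergence for Poisson:
KL = l1*log(l1/l2) - l1 + l2.
l1 = 6, l2 = 10.
log(6/10) = -0.510826.
l1*log(l1/l2) = 6 * -0.510826 = -3.064954.
KL = -3.064954 - 6 + 10 = 0.9350

0.9350


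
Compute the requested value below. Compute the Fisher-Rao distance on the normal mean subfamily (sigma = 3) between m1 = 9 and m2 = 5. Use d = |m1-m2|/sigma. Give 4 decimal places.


On the fixed-variance normal subfamily, geodesic distance = |m1-m2|/sigma.
|9 - 5| = 4.
sigma = 3.
d = 4/3 = 1.3333

1.3333


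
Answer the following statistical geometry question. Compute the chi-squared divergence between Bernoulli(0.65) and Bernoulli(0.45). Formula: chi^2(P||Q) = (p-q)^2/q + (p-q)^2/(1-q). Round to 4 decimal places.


Chi-squared divergence between Bernoulli distributions:
chi^2 = (p-q)^2/q + (p-q)^2/(1-q).
p = 0.65, q = 0.45, p-q = 0.2.
(p-q)^2 = 0.04.
term1 = 0.04/0.45 = 0.088889.
term2 = 0.04/0.55 = 0.072727.
chi^2 = 0.088889 + 0.072727 = 0.1616

0.1616


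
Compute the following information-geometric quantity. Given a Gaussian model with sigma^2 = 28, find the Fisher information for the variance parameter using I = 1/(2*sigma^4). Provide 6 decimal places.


Fisher information for variance: I(sigma^2) = 1/(2*sigma^4).
sigma^2 = 28, so sigma^4 = 784.
I = 1/(2*784) = 1/1568 = 0.000638

0.000638


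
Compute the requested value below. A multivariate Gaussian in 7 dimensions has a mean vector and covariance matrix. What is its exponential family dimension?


Exponential family dimension calculation:
For 7-dim MVN: mean has 7 params, covariance has 7*8/2 = 28 unique entries.
Total dim = 7 + 28 = 35.

35


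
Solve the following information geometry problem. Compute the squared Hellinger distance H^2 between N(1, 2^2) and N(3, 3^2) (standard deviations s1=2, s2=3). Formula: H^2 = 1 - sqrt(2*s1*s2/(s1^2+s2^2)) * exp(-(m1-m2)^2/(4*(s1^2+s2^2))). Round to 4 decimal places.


Squared Hellinger distance for Gaussians:
H^2 = 1 - sqrt(2*s1*s2/(s1^2+s2^2)) * exp(-(m1-m2)^2/(4*(s1^2+s2^2))).
s1^2 = 4, s2^2 = 9, s1^2+s2^2 = 13.
sqrt(2*2*3/(13)) = 0.960769.
(m1-m2)^2 = (-2)^2 = 4.
exp(-4/(4*13)) = exp(-0.076923) = 0.925961.
H^2 = 1 - 0.960769*0.925961 = 0.1104

0.1104


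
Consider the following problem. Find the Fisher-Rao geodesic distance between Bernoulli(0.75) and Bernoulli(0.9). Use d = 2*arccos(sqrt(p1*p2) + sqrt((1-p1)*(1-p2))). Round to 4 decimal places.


Geodesic distance on Bernoulli manifold:
d(p1,p2) = 2*arccos(sqrt(p1*p2) + sqrt((1-p1)*(1-p2))).
sqrt(p1*p2) = sqrt(0.75*0.9) = 0.821584.
sqrt((1-p1)*(1-p2)) = sqrt(0.25*0.1) = 0.158114.
arg = 0.821584 + 0.158114 = 0.979698.
d = 2*arccos(0.979698) = 0.4037

0.4037


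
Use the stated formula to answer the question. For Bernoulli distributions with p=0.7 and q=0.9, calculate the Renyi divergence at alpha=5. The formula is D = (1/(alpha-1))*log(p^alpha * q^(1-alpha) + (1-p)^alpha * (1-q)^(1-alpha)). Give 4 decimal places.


Renyi divergence of order alpha between Bernoulli distributions:
D = (1/(alpha-1))*log(p^alpha * q^(1-alpha) + (1-p)^alpha * (1-q)^(1-alpha)).
alpha = 5, p = 0.7, q = 0.9.
p^alpha * q^(1-alpha) = 0.7^5 * 0.9^-4 = 0.256165.
(1-p)^alpha * (1-q)^(1-alpha) = 0.3^5 * 0.1^-4 = 24.3.
sum = 0.256165 + 24.3 = 24.556165.
D = (1/4)*log(24.556165) = 0.8002

0.8002


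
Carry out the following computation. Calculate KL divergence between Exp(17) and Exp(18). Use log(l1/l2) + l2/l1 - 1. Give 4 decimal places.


KL divergence for exponential family:
KL = log(l1/l2) + l2/l1 - 1.
log(17/18) = -0.057158.
18/17 = 1.058824.
KL = -0.057158 + 1.058824 - 1 = 0.0017

0.0017


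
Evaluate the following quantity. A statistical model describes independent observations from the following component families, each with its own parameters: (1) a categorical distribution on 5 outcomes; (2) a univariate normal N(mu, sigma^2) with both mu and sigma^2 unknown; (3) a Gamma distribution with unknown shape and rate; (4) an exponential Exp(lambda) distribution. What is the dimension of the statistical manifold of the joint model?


The dimension of a statistical manifold equals the number of free
(independent) real parameters of the model. For a product of independent
blocks the parameter counts add.
- categorical on 5 outcomes (probabilities sum to 1): 5-1 = 4.
- normal (mu, sigma^2): 2.
- Gamma (shape, rate): 2.
- exponential (lambda): 1.
Total = 4 + 2 + 2 + 1 = 9.
Dimension = 9

9


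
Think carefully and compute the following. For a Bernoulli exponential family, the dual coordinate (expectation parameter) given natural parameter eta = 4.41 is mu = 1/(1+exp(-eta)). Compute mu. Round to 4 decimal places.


Dual coordinate (expectation parameter) for Bernoulli:
mu = 1/(1+exp(-eta)).
eta = 4.41.
exp(-eta) = exp(-4.41) = 0.012155.
mu = 1/(1+0.012155) = 0.9880

0.9880


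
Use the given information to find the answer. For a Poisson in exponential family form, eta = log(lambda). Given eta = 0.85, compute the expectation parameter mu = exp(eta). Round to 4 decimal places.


Expectation parameter for Poisson exponential family:
mu = exp(eta).
eta = 0.85.
mu = exp(0.85) = 2.3396

2.3396


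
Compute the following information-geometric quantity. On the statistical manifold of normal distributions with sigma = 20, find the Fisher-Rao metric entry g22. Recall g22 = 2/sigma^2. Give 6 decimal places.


For the 2-parameter normal family, the Fisher metric has:
  g11 = 1/sigma^2, g22 = 2/sigma^2.
sigma = 20, sigma^2 = 400.
g22 = 0.005000

0.005000


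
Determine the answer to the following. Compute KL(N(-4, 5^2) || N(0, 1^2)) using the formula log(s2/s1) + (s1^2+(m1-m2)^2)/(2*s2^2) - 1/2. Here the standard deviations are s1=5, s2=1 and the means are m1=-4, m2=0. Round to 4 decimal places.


KL divergence between normal distributions:
KL = log(s2/s1) + (s1^2 + (m1-m2)^2)/(2*s2^2) - 1/2.
log(1/5) = -1.609438.
(5^2 + (-4-0)^2)/(2*1^2) = (25 + 16)/2 = 20.5.
KL = -1.609438 + 20.5 - 0.5 = 18.3906

18.3906


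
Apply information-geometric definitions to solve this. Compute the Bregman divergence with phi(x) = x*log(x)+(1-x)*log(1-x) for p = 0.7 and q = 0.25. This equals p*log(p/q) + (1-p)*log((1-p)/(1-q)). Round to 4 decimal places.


Bregman divergence with negative entropy generator:
D = p*log(p/q) + (1-p)*log((1-p)/(1-q)).
p = 0.7, q = 0.25.
p*log(p/q) = 0.7*log(0.7/0.25) = 0.720734.
(1-p)*log((1-p)/(1-q)) = 0.3*log(0.3/0.75) = -0.274887.
D = 0.720734 + -0.274887 = 0.4458

0.4458


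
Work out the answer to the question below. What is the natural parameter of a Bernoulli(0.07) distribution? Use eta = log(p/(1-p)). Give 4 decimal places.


Natural parameter for Bernoulli: eta = log(p/(1-p)).
p = 0.07, 1-p = 0.93.
p/(1-p) = 0.075269.
eta = log(0.075269) = -2.5867

-2.5867


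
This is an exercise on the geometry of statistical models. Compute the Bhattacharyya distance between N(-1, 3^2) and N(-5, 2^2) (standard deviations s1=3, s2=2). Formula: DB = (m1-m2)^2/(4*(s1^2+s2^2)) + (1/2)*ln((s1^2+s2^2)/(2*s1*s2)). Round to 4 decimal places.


Bhattacharyya distance between two Gaussians:
DB = (m1-m2)^2/(4*(s1^2+s2^2)) + (1/2)*ln((s1^2+s2^2)/(2*s1*s2)).
(m1-m2)^2 = (4)^2 = 16.
s1^2+s2^2 = 9 + 4 = 13.
term1 = 16/52 = 0.307692.
term2 = 0.5*ln(13/12.0) = 0.040021.
DB = 0.307692 + 0.040021 = 0.3477

0.3477


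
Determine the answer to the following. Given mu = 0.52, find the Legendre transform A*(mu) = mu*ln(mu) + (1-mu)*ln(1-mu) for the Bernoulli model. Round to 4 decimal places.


Legendre transform for Bernoulli:
A*(mu) = mu*log(mu) + (1-mu)*log(1-mu).
mu = 0.52, 1-mu = 0.48.
mu*log(mu) = 0.52*log(0.52) = -0.340042.
(1-mu)*log(1-mu) = 0.48*log(0.48) = -0.352305.
A* = -0.340042 + -0.352305 = -0.6923

-0.6923


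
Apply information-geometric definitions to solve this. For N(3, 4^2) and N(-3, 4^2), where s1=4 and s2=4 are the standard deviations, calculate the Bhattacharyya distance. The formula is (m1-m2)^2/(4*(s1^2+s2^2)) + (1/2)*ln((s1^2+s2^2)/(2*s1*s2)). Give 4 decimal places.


Bhattacharyya distance between two Gaussians:
DB = (m1-m2)^2/(4*(s1^2+s2^2)) + (1/2)*ln((s1^2+s2^2)/(2*s1*s2)).
(m1-m2)^2 = (6)^2 = 36.
s1^2+s2^2 = 16 + 16 = 32.
term1 = 36/128 = 0.28125.
term2 = 0.5*ln(32/32.0) = 0.0.
DB = 0.28125 + 0.0 = 0.2813

0.2813


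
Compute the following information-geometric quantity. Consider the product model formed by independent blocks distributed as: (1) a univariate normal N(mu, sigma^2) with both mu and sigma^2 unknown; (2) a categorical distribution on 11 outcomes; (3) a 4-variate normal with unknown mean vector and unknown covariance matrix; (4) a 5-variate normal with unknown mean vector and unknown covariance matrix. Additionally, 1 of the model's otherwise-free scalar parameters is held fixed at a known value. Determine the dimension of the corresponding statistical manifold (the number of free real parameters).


The dimension of a statistical manifold equals the number of free
(independent) real parameters of the model. For a product of independent
blocks the parameter counts add.
- normal (mu, sigma^2): 2.
- categorical on 11 outcomes (probabilities sum to 1): 11-1 = 10.
- 4-variate normal: 4 (mean) + 4*5/2 = 10 (symmetric covariance) = 14.
- 5-variate normal: 5 (mean) + 5*6/2 = 15 (symmetric covariance) = 20.
Total = 2 + 10 + 14 + 20 = 46.
1 parameter(s) fixed at known values: 46 - 1 = 45.
Dimension = 45

45


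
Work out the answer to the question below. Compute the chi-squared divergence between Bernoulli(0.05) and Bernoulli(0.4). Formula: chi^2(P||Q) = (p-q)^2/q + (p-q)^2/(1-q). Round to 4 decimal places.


Chi-squared divergence between Bernoulli distributions:
chi^2 = (p-q)^2/q + (p-q)^2/(1-q).
p = 0.05, q = 0.4, p-q = -0.35.
(p-q)^2 = 0.1225.
term1 = 0.1225/0.4 = 0.30625.
term2 = 0.1225/0.6 = 0.204167.
chi^2 = 0.30625 + 0.204167 = 0.5104

0.5104


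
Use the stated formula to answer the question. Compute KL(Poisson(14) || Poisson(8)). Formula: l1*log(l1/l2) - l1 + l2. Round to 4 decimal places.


KL divergence for Poisson:
KL = l1*log(l1/l2) - l1 + l2.
l1 = 14, l2 = 8.
log(14/8) = 0.559616.
l1*log(l1/l2) = 14 * 0.559616 = 7.834621.
KL = 7.834621 - 14 + 8 = 1.8346

1.8346


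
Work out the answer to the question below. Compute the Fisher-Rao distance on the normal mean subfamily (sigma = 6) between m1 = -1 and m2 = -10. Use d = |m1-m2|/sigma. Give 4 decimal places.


On the fixed-variance normal subfamily, geodesic distance = |m1-m2|/sigma.
|-1 - -10| = 9.
sigma = 6.
d = 9/6 = 1.5000

1.5000


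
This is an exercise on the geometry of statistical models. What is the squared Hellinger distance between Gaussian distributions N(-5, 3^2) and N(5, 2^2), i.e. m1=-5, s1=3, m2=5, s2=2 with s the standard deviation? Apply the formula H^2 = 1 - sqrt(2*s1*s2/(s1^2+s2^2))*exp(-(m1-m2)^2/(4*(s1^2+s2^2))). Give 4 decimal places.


Squared Hellinger distance for Gaussians:
H^2 = 1 - sqrt(2*s1*s2/(s1^2+s2^2)) * exp(-(m1-m2)^2/(4*(s1^2+s2^2))).
s1^2 = 9, s2^2 = 4, s1^2+s2^2 = 13.
sqrt(2*3*2/(13)) = 0.960769.
(m1-m2)^2 = (-10)^2 = 100.
exp(-100/(4*13)) = exp(-1.923077) = 0.146157.
H^2 = 1 - 0.960769*0.146157 = 0.8596

0.8596


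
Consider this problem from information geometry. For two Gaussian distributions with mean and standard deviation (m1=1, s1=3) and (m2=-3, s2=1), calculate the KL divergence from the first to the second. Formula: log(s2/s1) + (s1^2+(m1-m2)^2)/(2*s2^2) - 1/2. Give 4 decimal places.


KL divergence between normal distributions:
KL = log(s2/s1) + (s1^2 + (m1-m2)^2)/(2*s2^2) - 1/2.
log(1/3) = -1.098612.
(3^2 + (1--3)^2)/(2*1^2) = (9 + 16)/2 = 12.5.
KL = -1.098612 + 12.5 - 0.5 = 10.9014

10.9014


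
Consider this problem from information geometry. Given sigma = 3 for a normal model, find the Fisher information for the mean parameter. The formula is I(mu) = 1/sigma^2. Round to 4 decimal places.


The Fisher information for the mean of a normal distribution is I(mu) = 1/sigma^2.
sigma = 3, so sigma^2 = 9.
I(mu) = 1/9 = 0.1111

0.1111


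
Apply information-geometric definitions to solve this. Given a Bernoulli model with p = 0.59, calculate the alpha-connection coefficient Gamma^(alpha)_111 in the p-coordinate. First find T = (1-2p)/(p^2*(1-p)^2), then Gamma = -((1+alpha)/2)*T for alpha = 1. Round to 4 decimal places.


Skewness (Amari-Chentsov) tensor: T = (1-2p)/(p^2*(1-p)^2).
p = 0.59, 1-2p = -0.18, p^2 = 0.3481, (1-p)^2 = 0.1681.
T = -0.18/(0.3481 * 0.1681) = -3.076102.
In the p-coordinate, Gamma^(alpha) = Gamma^(0) - (alpha/2)*T with Gamma^(0) = (1/2)*g'(p) = -T/2,
so Gamma^(alpha) = -((1+alpha)/2)*T.
alpha = 1, -(1+alpha)/2 = -1.0.
Gamma = -1.0 * -3.076102 = 3.0761

3.0761


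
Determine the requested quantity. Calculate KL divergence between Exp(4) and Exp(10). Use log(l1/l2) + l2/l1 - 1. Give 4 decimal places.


KL divergence for exponential family:
KL = log(l1/l2) + l2/l1 - 1.
log(4/10) = -0.916291.
10/4 = 2.5.
KL = -0.916291 + 2.5 - 1 = 0.5837

0.5837


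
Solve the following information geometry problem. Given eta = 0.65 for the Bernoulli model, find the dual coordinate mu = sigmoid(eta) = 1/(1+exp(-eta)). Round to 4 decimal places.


Dual coordinate (expectation parameter) for Bernoulli:
mu = 1/(1+exp(-eta)).
eta = 0.65.
exp(-eta) = exp(-0.65) = 0.522046.
mu = 1/(1+0.522046) = 0.6570

0.6570


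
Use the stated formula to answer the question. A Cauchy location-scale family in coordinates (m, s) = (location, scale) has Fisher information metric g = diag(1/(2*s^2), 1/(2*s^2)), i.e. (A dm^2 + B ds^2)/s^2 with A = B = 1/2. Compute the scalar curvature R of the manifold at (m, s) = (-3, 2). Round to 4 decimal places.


The metric has the form g = (A dm^2 + B ds^2)/s^2 with A = 1/2, B = 1/2.
Substitute u = sqrt(A/B)*m: g = B*(du^2 + ds^2)/s^2, i.e. B times the
Poincare upper half-plane metric, which has constant Gaussian curvature -1.
Scaling a 2D metric by a constant c divides the Gaussian curvature by c,
so K = -1/B = -1/(1/2) = -2.0000 everywhere (the point (m, s) = (-3, 2) is irrelevant:
the curvature is constant).
Scalar curvature in dimension 2: R = 2K = -2/(1/2) = -4.0000.

-4.0000


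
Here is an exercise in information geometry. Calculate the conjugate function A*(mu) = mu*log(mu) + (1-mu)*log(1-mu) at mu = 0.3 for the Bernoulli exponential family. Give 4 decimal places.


Legendre transform for Bernoulli:
A*(mu) = mu*log(mu) + (1-mu)*log(1-mu).
mu = 0.3, 1-mu = 0.7.
mu*log(mu) = 0.3*log(0.3) = -0.361192.
(1-mu)*log(1-mu) = 0.7*log(0.7) = -0.249672.
A* = -0.361192 + -0.249672 = -0.6109

-0.6109


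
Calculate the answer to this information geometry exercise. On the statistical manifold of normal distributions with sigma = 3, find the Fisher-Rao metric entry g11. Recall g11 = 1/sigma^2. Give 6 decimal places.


For the 2-parameter normal family, the Fisher metric has:
  g11 = 1/sigma^2, g22 = 2/sigma^2.
sigma = 3, sigma^2 = 9.
g11 = 0.111111

0.111111


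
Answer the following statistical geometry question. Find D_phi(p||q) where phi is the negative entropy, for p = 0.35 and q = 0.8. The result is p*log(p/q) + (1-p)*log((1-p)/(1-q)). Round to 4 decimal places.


Bregman divergence with negative entropy generator:
D = p*log(p/q) + (1-p)*log((1-p)/(1-q)).
p = 0.35, q = 0.8.
p*log(p/q) = 0.35*log(0.35/0.8) = -0.289338.
(1-p)*log((1-p)/(1-q)) = 0.65*log(0.65/0.2) = 0.766126.
D = -0.289338 + 0.766126 = 0.4768

0.4768


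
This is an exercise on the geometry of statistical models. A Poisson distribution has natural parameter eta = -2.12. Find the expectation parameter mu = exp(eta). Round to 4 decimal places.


Expectation parameter for Poisson exponential family:
mu = exp(eta).
eta = -2.12.
mu = exp(-2.12) = 0.1200

0.1200


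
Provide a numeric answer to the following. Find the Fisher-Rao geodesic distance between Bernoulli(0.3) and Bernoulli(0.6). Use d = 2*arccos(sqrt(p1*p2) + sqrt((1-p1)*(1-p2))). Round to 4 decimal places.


Geodesic distance on Bernoulli manifold:
d(p1,p2) = 2*arccos(sqrt(p1*p2) + sqrt((1-p1)*(1-p2))).
sqrt(p1*p2) = sqrt(0.3*0.6) = 0.424264.
sqrt((1-p1)*(1-p2)) = sqrt(0.7*0.4) = 0.52915.
arg = 0.424264 + 0.52915 = 0.953414.
d = 2*arccos(0.953414) = 0.6129

0.6129


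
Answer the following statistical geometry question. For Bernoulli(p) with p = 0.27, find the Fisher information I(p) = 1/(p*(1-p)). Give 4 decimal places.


For Bernoulli(p), Fisher information is I(p) = 1/(p*(1-p)).
p = 0.27, 1-p = 0.73.
p*(1-p) = 0.1971.
I(p) = 1/0.1971 = 5.0736

5.0736


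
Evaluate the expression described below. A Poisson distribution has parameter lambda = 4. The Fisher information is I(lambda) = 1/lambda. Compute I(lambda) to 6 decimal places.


Fisher information for Poisson: I(lambda) = 1/lambda.
lambda = 4.
I(lambda) = 1/4 = 0.250000

0.250000


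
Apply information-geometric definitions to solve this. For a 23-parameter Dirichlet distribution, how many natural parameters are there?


Exponential family dimension calculation:
Dirichlet with 23 components has 23 natural parameters.

23


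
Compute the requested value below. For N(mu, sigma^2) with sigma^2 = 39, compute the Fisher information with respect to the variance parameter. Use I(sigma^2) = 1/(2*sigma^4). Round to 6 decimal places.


Fisher information for variance: I(sigma^2) = 1/(2*sigma^4).
sigma^2 = 39, so sigma^4 = 1521.
I = 1/(2*1521) = 1/3042 = 0.000329

0.000329


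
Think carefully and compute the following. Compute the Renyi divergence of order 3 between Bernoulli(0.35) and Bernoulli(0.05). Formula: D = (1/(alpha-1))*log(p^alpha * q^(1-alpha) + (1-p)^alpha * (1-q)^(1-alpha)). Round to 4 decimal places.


Renyi divergence of order alpha between Bernoulli distributions:
D = (1/(alpha-1))*log(p^alpha * q^(1-alpha) + (1-p)^alpha * (1-q)^(1-alpha)).
alpha = 3, p = 0.35, q = 0.05.
p^alpha * q^(1-alpha) = 0.35^3 * 0.05^-2 = 17.15.
(1-p)^alpha * (1-q)^(1-alpha) = 0.65^3 * 0.95^-2 = 0.304294.
sum = 17.15 + 0.304294 = 17.454294.
D = (1/2)*log(17.454294) = 1.4298

1.4298


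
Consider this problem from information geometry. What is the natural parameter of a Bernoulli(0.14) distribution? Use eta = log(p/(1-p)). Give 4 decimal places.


Natural parameter for Bernoulli: eta = log(p/(1-p)).
p = 0.14, 1-p = 0.86.
p/(1-p) = 0.162791.
eta = log(0.162791) = -1.8153

-1.8153


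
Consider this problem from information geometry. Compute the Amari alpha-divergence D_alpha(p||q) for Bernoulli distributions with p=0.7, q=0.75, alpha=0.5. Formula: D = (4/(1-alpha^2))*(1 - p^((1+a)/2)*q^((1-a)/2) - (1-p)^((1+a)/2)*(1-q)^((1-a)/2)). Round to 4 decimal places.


Amari alpha-divergence:
D = (4/(1-alpha^2))*(1 - p^((1+a)/2)*q^((1-a)/2) - (1-p)^((1+a)/2)*(1-q)^((1-a)/2)).
alpha = 0.5, p = 0.7, q = 0.75.
e1 = (1+alpha)/2 = 0.75, e2 = (1-alpha)/2 = 0.25.
t1 = p^e1 * q^e2 = 0.7^0.75 * 0.75^0.25 = 0.712178.
t2 = (1-p)^e1 * (1-q)^e2 = 0.3^0.75 * 0.25^0.25 = 0.286633.
4/(1-alpha^2) = 5.333333.
D = 5.333333*(1 - 0.712178 - 0.286633) = 0.0063

0.0063


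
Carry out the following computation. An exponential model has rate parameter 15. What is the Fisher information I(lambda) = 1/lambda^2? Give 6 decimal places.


Fisher information for exponential: I(lambda) = 1/lambda^2.
lambda = 15, lambda^2 = 225.
I = 1/225 = 0.004444

0.004444


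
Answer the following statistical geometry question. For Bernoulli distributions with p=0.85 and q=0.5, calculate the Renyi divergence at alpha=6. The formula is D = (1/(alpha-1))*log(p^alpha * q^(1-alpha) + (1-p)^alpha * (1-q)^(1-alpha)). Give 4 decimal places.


Renyi divergence of order alpha between Bernoulli distributions:
D = (1/(alpha-1))*log(p^alpha * q^(1-alpha) + (1-p)^alpha * (1-q)^(1-alpha)).
alpha = 6, p = 0.85, q = 0.5.
p^alpha * q^(1-alpha) = 0.85^6 * 0.5^-5 = 12.068784.
(1-p)^alpha * (1-q)^(1-alpha) = 0.15^6 * 0.5^-5 = 0.000365.
sum = 12.068784 + 0.000365 = 12.069149.
D = (1/5)*log(12.069149) = 0.4981

0.4981


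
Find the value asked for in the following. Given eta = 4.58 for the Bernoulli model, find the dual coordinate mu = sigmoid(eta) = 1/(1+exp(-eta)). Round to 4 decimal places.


Dual coordinate (expectation parameter) for Bernoulli:
mu = 1/(1+exp(-eta)).
eta = 4.58.
exp(-eta) = exp(-4.58) = 0.010255.
mu = 1/(1+0.010255) = 0.9898

0.9898


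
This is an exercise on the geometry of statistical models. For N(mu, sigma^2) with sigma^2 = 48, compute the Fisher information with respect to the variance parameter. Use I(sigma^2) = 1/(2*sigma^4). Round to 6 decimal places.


Fisher information for variance: I(sigma^2) = 1/(2*sigma^4).
sigma^2 = 48, so sigma^4 = 2304.
I = 1/(2*2304) = 1/4608 = 0.000217

0.000217


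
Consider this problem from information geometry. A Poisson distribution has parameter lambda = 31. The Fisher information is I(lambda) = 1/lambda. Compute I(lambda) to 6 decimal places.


Fisher information for Poisson: I(lambda) = 1/lambda.
lambda = 31.
I(lambda) = 1/31 = 0.032258

0.032258
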